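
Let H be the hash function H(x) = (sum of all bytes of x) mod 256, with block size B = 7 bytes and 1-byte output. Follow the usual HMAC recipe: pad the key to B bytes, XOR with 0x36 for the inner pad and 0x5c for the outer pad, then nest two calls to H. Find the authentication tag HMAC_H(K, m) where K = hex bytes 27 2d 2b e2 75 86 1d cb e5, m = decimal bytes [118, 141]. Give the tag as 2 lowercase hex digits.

Key hex bytes 27 2d 2b e2 75 86 1d cb e5 is 9 bytes > B = 7, so hash it first: H(key) = 29, then zero-pad to 7 bytes: K' = 29 00 00 00 00 00 00.
K' ⊕ ipad = 1f 36 36 36 36 36 36.  K' ⊕ opad = 75 5c 5c 5c 5c 5c 5c.
Inner input = (K'⊕ipad) ∥ m = 1f 36 36 36 36 36 36 ∥ 76 8d.
Inner hash: sum = 31+54+54+54+54+54+54+118+141 = 614; mod 256 = 102 → 66.
Outer input = (K'⊕opad) ∥ inner = 75 5c 5c 5c 5c 5c 5c ∥ 66.
Outer hash (tag): sum = 117+92+92+92+92+92+92+102 = 771; mod 256 = 3 → 03.

03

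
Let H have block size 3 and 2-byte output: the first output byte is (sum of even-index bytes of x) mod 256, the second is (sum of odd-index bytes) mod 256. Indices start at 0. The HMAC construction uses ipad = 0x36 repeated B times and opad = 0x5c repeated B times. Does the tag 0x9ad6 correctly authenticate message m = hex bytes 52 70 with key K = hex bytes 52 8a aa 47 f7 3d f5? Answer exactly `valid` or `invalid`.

valid

Key hex bytes 52 8a aa 47 f7 3d f5 is 7 bytes > B = 3, so hash it first: H(key) = e8 0e, then zero-pad to 3 bytes: K' = e8 0e 00.
K' ⊕ ipad = de 38 36; K' ⊕ opad = b4 52 5c.
Inner hash: even-index sum = 388 mod 256 = 132; odd-index sum = 138 mod 256 = 138 → 84 8a.
Outer hash (recomputed tag): even-index sum = 410 mod 256 = 154; odd-index sum = 214 mod 256 = 214 → 9a d6.
Recomputed tag = 9ad6; claimed = 9ad6 → match.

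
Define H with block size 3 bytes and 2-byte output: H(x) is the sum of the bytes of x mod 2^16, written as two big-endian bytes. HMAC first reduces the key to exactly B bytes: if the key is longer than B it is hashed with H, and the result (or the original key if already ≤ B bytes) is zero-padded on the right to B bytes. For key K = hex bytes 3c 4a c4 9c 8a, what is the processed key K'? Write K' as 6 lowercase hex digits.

|K| = 5 > B = 3, so first hash the key.
H(K): sum = 60+74+196+156+138 = 624 → 02 70.
Zero-pad H(K) = 02 70 to 3 bytes: K' = 02 70 00.

027000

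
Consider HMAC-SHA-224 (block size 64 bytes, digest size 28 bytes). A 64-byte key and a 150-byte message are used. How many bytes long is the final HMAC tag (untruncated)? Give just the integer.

28

The tag is one SHA-224 digest: 28 bytes.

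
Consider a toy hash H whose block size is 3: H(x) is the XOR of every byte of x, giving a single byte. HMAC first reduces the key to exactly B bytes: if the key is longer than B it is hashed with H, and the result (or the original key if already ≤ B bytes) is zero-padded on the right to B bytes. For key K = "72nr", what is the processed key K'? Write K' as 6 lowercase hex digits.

|K| = 4 > B = 3, so first hash the key.
H(K): XOR 37⊕32⊕6e⊕72 = 19.
Zero-pad H(K) = 19 to 3 bytes: K' = 19 00 00.

190000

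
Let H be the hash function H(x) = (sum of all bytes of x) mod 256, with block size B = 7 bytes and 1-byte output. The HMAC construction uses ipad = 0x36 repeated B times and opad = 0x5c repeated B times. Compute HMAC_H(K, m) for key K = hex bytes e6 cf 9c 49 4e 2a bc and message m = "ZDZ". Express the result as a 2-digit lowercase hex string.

Key hex bytes e6 cf 9c 49 4e 2a bc is exactly B = 7 bytes: K' = e6 cf 9c 49 4e 2a bc.
K' ⊕ ipad = d0 f9 aa 7f 78 1c 8a.  K' ⊕ opad = ba 93 c0 15 12 76 e0.
Inner input = (K'⊕ipad) ∥ m = d0 f9 aa 7f 78 1c 8a ∥ 5a 44 5a.
Inner hash: sum = 208+249+170+127+120+28+138+90+68+90 = 1288; mod 256 = 8 → 08.
Outer input = (K'⊕opad) ∥ inner = ba 93 c0 15 12 76 e0 ∥ 08.
Outer hash (tag): sum = 186+147+192+21+18+118+224+8 = 914; mod 256 = 146 → 92.

92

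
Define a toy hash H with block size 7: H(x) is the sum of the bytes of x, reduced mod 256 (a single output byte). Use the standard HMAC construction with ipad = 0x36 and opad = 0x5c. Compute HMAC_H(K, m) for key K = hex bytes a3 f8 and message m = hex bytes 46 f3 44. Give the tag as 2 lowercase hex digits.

Key hex bytes a3 f8 is 2 bytes ≤ B = 7; zero-pad to 7 bytes: K' = a3 f8 00 00 00 00 00.
K' ⊕ ipad = 95 ce 36 36 36 36 36.  K' ⊕ opad = ff a4 5c 5c 5c 5c 5c.
Inner input = (K'⊕ipad) ∥ m = 95 ce 36 36 36 36 36 ∥ 46 f3 44.
Inner hash: sum = 149+206+54+54+54+54+54+70+243+68 = 1006; mod 256 = 238 → ee.
Outer input = (K'⊕opad) ∥ inner = ff a4 5c 5c 5c 5c 5c ∥ ee.
Outer hash (tag): sum = 255+164+92+92+92+92+92+238 = 1117; mod 256 = 93 → 5d.

5d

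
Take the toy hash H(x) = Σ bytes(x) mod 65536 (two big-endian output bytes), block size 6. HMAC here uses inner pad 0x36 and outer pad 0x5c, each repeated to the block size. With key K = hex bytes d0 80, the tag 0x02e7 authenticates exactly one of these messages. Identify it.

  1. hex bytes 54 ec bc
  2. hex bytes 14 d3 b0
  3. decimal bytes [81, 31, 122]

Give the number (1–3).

2

Key hex bytes d0 80 is 2 bytes ≤ B = 6; zero-pad to 6 bytes: K' = d0 80 00 00 00 00.
K' ⊕ ipad = e6 b6 36 36 36 36; K' ⊕ opad = 8c dc 5c 5c 5c 5c.
m1: inner = H(e6 b6 36 36 36 36 54 ec bc) = 04 70; tag = H(8c dc 5c 5c 5c 5c 04 70) = 034c
m2: inner = H(e6 b6 36 36 36 36 14 d3 b0) = 04 0b; tag = H(8c dc 5c 5c 5c 5c 04 0b) = 02e7 ← matches
m3: inner = H(e6 b6 36 36 36 36 51 1f 7a) = 03 5e; tag = H(8c dc 5c 5c 5c 5c 03 5e) = 0339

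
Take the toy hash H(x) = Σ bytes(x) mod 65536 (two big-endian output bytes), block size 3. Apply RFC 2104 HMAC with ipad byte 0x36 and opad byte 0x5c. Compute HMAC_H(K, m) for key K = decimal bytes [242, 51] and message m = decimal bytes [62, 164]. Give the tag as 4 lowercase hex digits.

025b

Key decimal bytes [242, 51] = f2 33 is 2 bytes ≤ B = 3; zero-pad to 3 bytes: K' = f2 33 00.
K' ⊕ ipad = c4 05 36.  K' ⊕ opad = ae 6f 5c.
Inner input = (K'⊕ipad) ∥ m = c4 05 36 ∥ 3e a4.
Inner hash: sum = 196+5+54+62+164 = 481 → 01 e1.
Outer input = (K'⊕opad) ∥ inner = ae 6f 5c ∥ 01 e1.
Outer hash (tag): sum = 174+111+92+1+225 = 603 → 02 5b.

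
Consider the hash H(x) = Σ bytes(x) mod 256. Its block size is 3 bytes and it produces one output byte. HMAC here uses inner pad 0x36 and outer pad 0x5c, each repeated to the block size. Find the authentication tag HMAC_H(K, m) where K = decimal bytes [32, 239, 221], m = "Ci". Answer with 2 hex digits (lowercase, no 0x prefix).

Key decimal bytes [32, 239, 221] = 20 ef dd is exactly B = 3 bytes: K' = 20 ef dd.
K' ⊕ ipad = 16 d9 eb.  K' ⊕ opad = 7c b3 81.
Inner input = (K'⊕ipad) ∥ m = 16 d9 eb ∥ 43 69.
Inner hash: sum = 22+217+235+67+105 = 646; mod 256 = 134 → 86.
Outer input = (K'⊕opad) ∥ inner = 7c b3 81 ∥ 86.
Outer hash (tag): sum = 124+179+129+134 = 566; mod 256 = 54 → 36.

36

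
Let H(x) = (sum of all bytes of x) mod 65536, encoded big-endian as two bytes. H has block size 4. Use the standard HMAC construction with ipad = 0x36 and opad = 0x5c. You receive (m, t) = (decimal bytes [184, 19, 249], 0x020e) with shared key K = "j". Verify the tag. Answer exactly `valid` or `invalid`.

valid

Key "j" = 6a is 1 byte ≤ B = 4; zero-pad to 4 bytes: K' = 6a 00 00 00.
K' ⊕ ipad = 5c 36 36 36; K' ⊕ opad = 36 5c 5c 5c.
Inner hash: sum = 92+54+54+54+184+19+249 = 706 → 02 c2.
Outer hash (recomputed tag): sum = 54+92+92+92+2+194 = 526 → 02 0e.
Recomputed tag = 020e; claimed = 020e → match.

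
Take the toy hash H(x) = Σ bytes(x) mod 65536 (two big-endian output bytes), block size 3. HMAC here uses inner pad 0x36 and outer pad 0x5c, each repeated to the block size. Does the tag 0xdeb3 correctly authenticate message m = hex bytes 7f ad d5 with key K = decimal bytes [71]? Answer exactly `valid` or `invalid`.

invalid

Key decimal bytes [71] = 47 is 1 byte ≤ B = 3; zero-pad to 3 bytes: K' = 47 00 00.
K' ⊕ ipad = 71 36 36; K' ⊕ opad = 1b 5c 5c.
Inner hash: sum = 113+54+54+127+173+213 = 734 → 02 de.
Outer hash (recomputed tag): sum = 27+92+92+2+222 = 435 → 01 b3.
Recomputed tag = 01b3; claimed = deb3 → mismatch.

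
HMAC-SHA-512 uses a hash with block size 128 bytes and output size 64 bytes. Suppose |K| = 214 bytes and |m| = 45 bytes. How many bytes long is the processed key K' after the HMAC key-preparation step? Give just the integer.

Key is 214 > 128 bytes, so it is hashed to 64 bytes then zero-padded to 128: |K'| = 128.

128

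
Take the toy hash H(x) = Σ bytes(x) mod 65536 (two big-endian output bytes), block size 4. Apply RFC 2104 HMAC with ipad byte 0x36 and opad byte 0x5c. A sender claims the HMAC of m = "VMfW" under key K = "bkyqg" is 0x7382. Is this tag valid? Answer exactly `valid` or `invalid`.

invalid

Key "bkyqg" = 62 6b 79 71 67 is 5 bytes > B = 4, so hash it first: H(key) = 02 1e, then zero-pad to 4 bytes: K' = 02 1e 00 00.
K' ⊕ ipad = 34 28 36 36; K' ⊕ opad = 5e 42 5c 5c.
Inner hash: sum = 52+40+54+54+86+77+102+87 = 552 → 02 28.
Outer hash (recomputed tag): sum = 94+66+92+92+2+40 = 386 → 01 82.
Recomputed tag = 0182; claimed = 7382 → mismatch.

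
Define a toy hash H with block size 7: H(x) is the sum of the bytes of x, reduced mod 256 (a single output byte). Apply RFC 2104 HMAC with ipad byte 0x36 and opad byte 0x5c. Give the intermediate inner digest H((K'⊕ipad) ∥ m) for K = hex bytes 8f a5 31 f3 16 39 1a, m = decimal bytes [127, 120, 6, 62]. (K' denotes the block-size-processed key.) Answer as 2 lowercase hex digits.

Key hex bytes 8f a5 31 f3 16 39 1a is exactly B = 7 bytes: K' = 8f a5 31 f3 16 39 1a.
K' ⊕ ipad = b9 93 07 c5 20 0f 2c.
Inner input = b9 93 07 c5 20 0f 2c ∥ 7f 78 06 3e.
Inner hash: sum = 185+147+7+197+32+15+44+127+120+6+62 = 942; mod 256 = 174 → ae.

ae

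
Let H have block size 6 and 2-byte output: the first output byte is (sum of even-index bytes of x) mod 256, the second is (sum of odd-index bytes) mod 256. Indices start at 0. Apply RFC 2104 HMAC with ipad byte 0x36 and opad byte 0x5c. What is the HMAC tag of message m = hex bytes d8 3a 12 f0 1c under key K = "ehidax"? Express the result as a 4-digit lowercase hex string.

bab8

Key "ehidax" = 65 68 69 64 61 78 is exactly B = 6 bytes: K' = 65 68 69 64 61 78.
K' ⊕ ipad = 53 5e 5f 52 57 4e.  K' ⊕ opad = 39 34 35 38 3d 24.
Inner input = (K'⊕ipad) ∥ m = 53 5e 5f 52 57 4e ∥ d8 3a 12 f0 1c.
Inner hash: even-index sum = 527 mod 256 = 15; odd-index sum = 552 mod 256 = 40 → 0f 28.
Outer input = (K'⊕opad) ∥ inner = 39 34 35 38 3d 24 ∥ 0f 28.
Outer hash (tag): even-index sum = 186 mod 256 = 186; odd-index sum = 184 mod 256 = 184 → ba b8.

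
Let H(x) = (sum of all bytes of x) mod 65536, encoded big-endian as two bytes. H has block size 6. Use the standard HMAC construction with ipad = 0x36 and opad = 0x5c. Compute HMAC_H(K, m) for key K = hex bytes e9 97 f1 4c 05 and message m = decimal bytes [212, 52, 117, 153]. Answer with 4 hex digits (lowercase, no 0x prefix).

0337

Key hex bytes e9 97 f1 4c 05 is 5 bytes ≤ B = 6; zero-pad to 6 bytes: K' = e9 97 f1 4c 05 00.
K' ⊕ ipad = df a1 c7 7a 33 36.  K' ⊕ opad = b5 cb ad 10 59 5c.
Inner input = (K'⊕ipad) ∥ m = df a1 c7 7a 33 36 ∥ d4 34 75 99.
Inner hash: sum = 223+161+199+122+51+54+212+52+117+153 = 1344 → 05 40.
Outer input = (K'⊕opad) ∥ inner = b5 cb ad 10 59 5c ∥ 05 40.
Outer hash (tag): sum = 181+203+173+16+89+92+5+64 = 823 → 03 37.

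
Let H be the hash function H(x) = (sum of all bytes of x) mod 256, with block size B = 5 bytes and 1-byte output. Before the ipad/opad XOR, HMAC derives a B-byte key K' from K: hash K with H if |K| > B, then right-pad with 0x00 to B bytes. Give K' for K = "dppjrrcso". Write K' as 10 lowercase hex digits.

|K| = 9 > B = 5, so first hash the key.
H(K): sum = 100+112+112+106+114+114+99+115+111 = 983; mod 256 = 215 → d7.
Zero-pad H(K) = d7 to 5 bytes: K' = d7 00 00 00 00.

d700000000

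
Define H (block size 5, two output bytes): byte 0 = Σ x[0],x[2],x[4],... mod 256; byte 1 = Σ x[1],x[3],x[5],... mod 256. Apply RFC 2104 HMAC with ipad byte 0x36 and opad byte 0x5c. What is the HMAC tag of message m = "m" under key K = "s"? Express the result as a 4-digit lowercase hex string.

c069

Key "s" = 73 is 1 byte ≤ B = 5; zero-pad to 5 bytes: K' = 73 00 00 00 00.
K' ⊕ ipad = 45 36 36 36 36.  K' ⊕ opad = 2f 5c 5c 5c 5c.
Inner input = (K'⊕ipad) ∥ m = 45 36 36 36 36 ∥ 6d.
Inner hash: even-index sum = 177 mod 256 = 177; odd-index sum = 217 mod 256 = 217 → b1 d9.
Outer input = (K'⊕opad) ∥ inner = 2f 5c 5c 5c 5c ∥ b1 d9.
Outer hash (tag): even-index sum = 448 mod 256 = 192; odd-index sum = 361 mod 256 = 105 → c0 69.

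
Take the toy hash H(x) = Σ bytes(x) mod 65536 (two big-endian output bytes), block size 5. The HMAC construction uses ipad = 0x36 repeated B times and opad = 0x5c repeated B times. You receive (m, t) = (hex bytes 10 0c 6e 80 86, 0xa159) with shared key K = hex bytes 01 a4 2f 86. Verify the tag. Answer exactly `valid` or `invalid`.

invalid

Key hex bytes 01 a4 2f 86 is 4 bytes ≤ B = 5; zero-pad to 5 bytes: K' = 01 a4 2f 86 00.
K' ⊕ ipad = 37 92 19 b0 36; K' ⊕ opad = 5d f8 73 da 5c.
Inner hash: sum = 55+146+25+176+54+16+12+110+128+134 = 856 → 03 58.
Outer hash (recomputed tag): sum = 93+248+115+218+92+3+88 = 857 → 03 59.
Recomputed tag = 0359; claimed = a159 → mismatch.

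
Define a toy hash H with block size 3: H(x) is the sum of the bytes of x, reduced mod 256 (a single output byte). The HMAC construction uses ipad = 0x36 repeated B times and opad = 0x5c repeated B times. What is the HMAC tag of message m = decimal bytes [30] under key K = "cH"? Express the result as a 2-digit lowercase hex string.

d6

Key "cH" = 63 48 is 2 bytes ≤ B = 3; zero-pad to 3 bytes: K' = 63 48 00.
K' ⊕ ipad = 55 7e 36.  K' ⊕ opad = 3f 14 5c.
Inner input = (K'⊕ipad) ∥ m = 55 7e 36 ∥ 1e.
Inner hash: sum = 85+126+54+30 = 295; mod 256 = 39 → 27.
Outer input = (K'⊕opad) ∥ inner = 3f 14 5c ∥ 27.
Outer hash (tag): sum = 63+20+92+39 = 214 → d6.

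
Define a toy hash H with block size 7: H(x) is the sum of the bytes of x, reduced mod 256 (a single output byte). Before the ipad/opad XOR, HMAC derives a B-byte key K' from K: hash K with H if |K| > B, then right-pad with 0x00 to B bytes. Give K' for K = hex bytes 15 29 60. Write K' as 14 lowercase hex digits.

15296000000000

Key hex bytes 15 29 60 is 3 bytes ≤ B = 7; zero-pad to 7 bytes: K' = 15 29 60 00 00 00 00.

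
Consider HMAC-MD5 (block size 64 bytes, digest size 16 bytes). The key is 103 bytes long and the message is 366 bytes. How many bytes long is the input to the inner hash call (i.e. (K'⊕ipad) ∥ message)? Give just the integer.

430

Key is 103 > 64 bytes, so it is hashed to 16 bytes then zero-padded to 64: |K'| = 64.
Inner input = (K'⊕ipad) ∥ m → 64 + 366 = 430 bytes.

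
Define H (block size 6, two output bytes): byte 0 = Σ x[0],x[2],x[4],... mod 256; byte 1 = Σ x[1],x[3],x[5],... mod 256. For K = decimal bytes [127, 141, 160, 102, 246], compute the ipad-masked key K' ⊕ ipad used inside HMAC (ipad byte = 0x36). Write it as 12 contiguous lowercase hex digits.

49bb9650c036

Key decimal bytes [127, 141, 160, 102, 246] = 7f 8d a0 66 f6 is 5 bytes ≤ B = 6; zero-pad to 6 bytes: K' = 7f 8d a0 66 f6 00.
XOR each byte with 0x36: 7f⊕36=49, 8d⊕36=bb, a0⊕36=96, 66⊕36=50, f6⊕36=c0, 00⊕36=36.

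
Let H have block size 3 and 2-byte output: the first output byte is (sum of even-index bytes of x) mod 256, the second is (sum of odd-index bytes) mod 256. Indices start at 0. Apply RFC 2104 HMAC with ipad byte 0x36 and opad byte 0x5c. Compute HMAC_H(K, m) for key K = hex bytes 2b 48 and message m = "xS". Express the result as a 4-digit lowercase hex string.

c9ba

Key hex bytes 2b 48 is 2 bytes ≤ B = 3; zero-pad to 3 bytes: K' = 2b 48 00.
K' ⊕ ipad = 1d 7e 36.  K' ⊕ opad = 77 14 5c.
Inner input = (K'⊕ipad) ∥ m = 1d 7e 36 ∥ 78 53.
Inner hash: even-index sum = 166 mod 256 = 166; odd-index sum = 246 mod 256 = 246 → a6 f6.
Outer input = (K'⊕opad) ∥ inner = 77 14 5c ∥ a6 f6.
Outer hash (tag): even-index sum = 457 mod 256 = 201; odd-index sum = 186 mod 256 = 186 → c9 ba.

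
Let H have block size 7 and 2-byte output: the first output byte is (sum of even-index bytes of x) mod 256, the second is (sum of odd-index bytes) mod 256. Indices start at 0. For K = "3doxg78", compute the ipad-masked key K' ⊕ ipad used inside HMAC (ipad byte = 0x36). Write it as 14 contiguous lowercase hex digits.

Key "3doxg78" = 33 64 6f 78 67 37 38 is exactly B = 7 bytes: K' = 33 64 6f 78 67 37 38.
XOR each byte with 0x36: 33⊕36=05, 64⊕36=52, 6f⊕36=59, 78⊕36=4e, 67⊕36=51, 37⊕36=01, 38⊕36=0e.

0552594e51010e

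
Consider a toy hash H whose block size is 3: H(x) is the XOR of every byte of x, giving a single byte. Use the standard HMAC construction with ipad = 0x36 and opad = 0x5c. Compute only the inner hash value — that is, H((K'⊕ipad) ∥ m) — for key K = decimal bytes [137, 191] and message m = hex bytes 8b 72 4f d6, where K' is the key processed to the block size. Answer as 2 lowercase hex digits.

60

Key decimal bytes [137, 191] = 89 bf is 2 bytes ≤ B = 3; zero-pad to 3 bytes: K' = 89 bf 00.
K' ⊕ ipad = bf 89 36.
Inner input = bf 89 36 ∥ 8b 72 4f d6.
Inner hash: XOR bf⊕89⊕36⊕8b⊕72⊕4f⊕d6 = 60.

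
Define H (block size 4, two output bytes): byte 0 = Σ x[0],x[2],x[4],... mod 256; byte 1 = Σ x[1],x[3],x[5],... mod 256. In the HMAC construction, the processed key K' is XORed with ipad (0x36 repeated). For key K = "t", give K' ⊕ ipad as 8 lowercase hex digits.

42363636

Key "t" = 74 is 1 byte ≤ B = 4; zero-pad to 4 bytes: K' = 74 00 00 00.
XOR each byte with 0x36: 74⊕36=42, 00⊕36=36, 00⊕36=36, 00⊕36=36.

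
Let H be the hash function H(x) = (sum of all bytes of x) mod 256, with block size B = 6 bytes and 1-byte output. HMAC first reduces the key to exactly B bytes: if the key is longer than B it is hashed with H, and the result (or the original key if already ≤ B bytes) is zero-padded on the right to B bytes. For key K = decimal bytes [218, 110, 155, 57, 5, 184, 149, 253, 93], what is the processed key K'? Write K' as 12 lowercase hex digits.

c80000000000

|K| = 9 > B = 6, so first hash the key.
H(K): sum = 218+110+155+57+5+184+149+253+93 = 1224; mod 256 = 200 → c8.
Zero-pad H(K) = c8 to 6 bytes: K' = c8 00 00 00 00 00.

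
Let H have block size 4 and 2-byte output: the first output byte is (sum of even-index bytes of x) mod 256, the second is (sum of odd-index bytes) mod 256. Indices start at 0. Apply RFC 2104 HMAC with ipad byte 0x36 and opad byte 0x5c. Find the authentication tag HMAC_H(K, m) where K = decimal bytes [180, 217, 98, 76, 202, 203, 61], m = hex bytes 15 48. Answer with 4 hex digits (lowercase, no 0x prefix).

Key decimal bytes [180, 217, 98, 76, 202, 203, 61] = b4 d9 62 4c ca cb 3d is 7 bytes > B = 4, so hash it first: H(key) = 1d f0, then zero-pad to 4 bytes: K' = 1d f0 00 00.
K' ⊕ ipad = 2b c6 36 36.  K' ⊕ opad = 41 ac 5c 5c.
Inner input = (K'⊕ipad) ∥ m = 2b c6 36 36 ∥ 15 48.
Inner hash: even-index sum = 118 mod 256 = 118; odd-index sum = 324 mod 256 = 68 → 76 44.
Outer input = (K'⊕opad) ∥ inner = 41 ac 5c 5c ∥ 76 44.
Outer hash (tag): even-index sum = 275 mod 256 = 19; odd-index sum = 332 mod 256 = 76 → 13 4c.

134c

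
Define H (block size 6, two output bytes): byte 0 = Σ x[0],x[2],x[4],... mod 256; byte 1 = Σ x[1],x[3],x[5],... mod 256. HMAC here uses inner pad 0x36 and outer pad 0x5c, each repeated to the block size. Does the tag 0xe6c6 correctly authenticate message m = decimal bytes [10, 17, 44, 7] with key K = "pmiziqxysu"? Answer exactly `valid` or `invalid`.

valid

Key "pmiziqxysu" = 70 6d 69 7a 69 71 78 79 73 75 is 10 bytes > B = 6, so hash it first: H(key) = 2d 46, then zero-pad to 6 bytes: K' = 2d 46 00 00 00 00.
K' ⊕ ipad = 1b 70 36 36 36 36; K' ⊕ opad = 71 1a 5c 5c 5c 5c.
Inner hash: even-index sum = 189 mod 256 = 189; odd-index sum = 244 mod 256 = 244 → bd f4.
Outer hash (recomputed tag): even-index sum = 486 mod 256 = 230; odd-index sum = 454 mod 256 = 198 → e6 c6.
Recomputed tag = e6c6; claimed = e6c6 → match.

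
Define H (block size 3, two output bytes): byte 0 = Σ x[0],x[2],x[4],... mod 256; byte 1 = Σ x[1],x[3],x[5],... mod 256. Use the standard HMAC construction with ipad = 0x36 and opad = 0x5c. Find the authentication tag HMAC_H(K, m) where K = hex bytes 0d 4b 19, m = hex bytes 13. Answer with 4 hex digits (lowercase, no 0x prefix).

Key hex bytes 0d 4b 19 is exactly B = 3 bytes: K' = 0d 4b 19.
K' ⊕ ipad = 3b 7d 2f.  K' ⊕ opad = 51 17 45.
Inner input = (K'⊕ipad) ∥ m = 3b 7d 2f ∥ 13.
Inner hash: even-index sum = 106 mod 256 = 106; odd-index sum = 144 mod 256 = 144 → 6a 90.
Outer input = (K'⊕opad) ∥ inner = 51 17 45 ∥ 6a 90.
Outer hash (tag): even-index sum = 294 mod 256 = 38; odd-index sum = 129 mod 256 = 129 → 26 81.

2681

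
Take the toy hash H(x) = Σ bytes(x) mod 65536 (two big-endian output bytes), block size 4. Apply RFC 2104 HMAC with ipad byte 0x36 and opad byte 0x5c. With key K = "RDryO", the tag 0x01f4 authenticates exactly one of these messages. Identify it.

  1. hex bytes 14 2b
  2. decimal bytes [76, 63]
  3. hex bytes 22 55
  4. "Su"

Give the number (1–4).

4

Key "RDryO" = 52 44 72 79 4f is 5 bytes > B = 4, so hash it first: H(key) = 01 d0, then zero-pad to 4 bytes: K' = 01 d0 00 00.
K' ⊕ ipad = 37 e6 36 36; K' ⊕ opad = 5d 8c 5c 5c.
m1: inner = H(37 e6 36 36 14 2b) = 01 c8; tag = H(5d 8c 5c 5c 01 c8) = 026a
m2: inner = H(37 e6 36 36 4c 3f) = 02 14; tag = H(5d 8c 5c 5c 02 14) = 01b7
m3: inner = H(37 e6 36 36 22 55) = 02 00; tag = H(5d 8c 5c 5c 02 00) = 01a3
m4: inner = H(37 e6 36 36 53 75) = 02 51; tag = H(5d 8c 5c 5c 02 51) = 01f4 ← matches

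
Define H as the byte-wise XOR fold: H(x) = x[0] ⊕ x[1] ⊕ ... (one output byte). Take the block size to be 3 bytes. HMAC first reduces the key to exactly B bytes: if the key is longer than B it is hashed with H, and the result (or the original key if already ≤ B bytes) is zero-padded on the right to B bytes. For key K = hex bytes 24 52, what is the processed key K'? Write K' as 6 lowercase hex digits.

Key hex bytes 24 52 is 2 bytes ≤ B = 3; zero-pad to 3 bytes: K' = 24 52 00.

245200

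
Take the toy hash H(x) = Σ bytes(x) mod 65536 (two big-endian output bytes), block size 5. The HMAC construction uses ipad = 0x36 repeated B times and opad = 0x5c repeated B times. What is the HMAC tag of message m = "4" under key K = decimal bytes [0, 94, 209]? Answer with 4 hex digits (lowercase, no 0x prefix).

01ca

Key decimal bytes [0, 94, 209] = 00 5e d1 is 3 bytes ≤ B = 5; zero-pad to 5 bytes: K' = 00 5e d1 00 00.
K' ⊕ ipad = 36 68 e7 36 36.  K' ⊕ opad = 5c 02 8d 5c 5c.
Inner input = (K'⊕ipad) ∥ m = 36 68 e7 36 36 ∥ 34.
Inner hash: sum = 54+104+231+54+54+52 = 549 → 02 25.
Outer input = (K'⊕opad) ∥ inner = 5c 02 8d 5c 5c ∥ 02 25.
Outer hash (tag): sum = 92+2+141+92+92+2+37 = 458 → 01 ca.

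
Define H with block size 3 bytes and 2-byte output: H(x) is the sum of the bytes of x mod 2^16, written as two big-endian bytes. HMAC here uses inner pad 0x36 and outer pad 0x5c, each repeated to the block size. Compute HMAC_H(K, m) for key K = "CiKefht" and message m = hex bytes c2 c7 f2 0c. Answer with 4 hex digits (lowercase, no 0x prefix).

Key "CiKefht" = 43 69 4b 65 66 68 74 is 7 bytes > B = 3, so hash it first: H(key) = 02 9e, then zero-pad to 3 bytes: K' = 02 9e 00.
K' ⊕ ipad = 34 a8 36.  K' ⊕ opad = 5e c2 5c.
Inner input = (K'⊕ipad) ∥ m = 34 a8 36 ∥ c2 c7 f2 0c.
Inner hash: sum = 52+168+54+194+199+242+12 = 921 → 03 99.
Outer input = (K'⊕opad) ∥ inner = 5e c2 5c ∥ 03 99.
Outer hash (tag): sum = 94+194+92+3+153 = 536 → 02 18.

0218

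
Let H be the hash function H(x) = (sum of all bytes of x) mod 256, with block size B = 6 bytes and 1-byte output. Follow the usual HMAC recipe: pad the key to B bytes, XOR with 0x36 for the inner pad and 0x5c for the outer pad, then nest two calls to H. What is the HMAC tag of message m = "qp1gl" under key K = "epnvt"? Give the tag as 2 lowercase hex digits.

Key "epnvt" = 65 70 6e 76 74 is 5 bytes ≤ B = 6; zero-pad to 6 bytes: K' = 65 70 6e 76 74 00.
K' ⊕ ipad = 53 46 58 40 42 36.  K' ⊕ opad = 39 2c 32 2a 28 5c.
Inner input = (K'⊕ipad) ∥ m = 53 46 58 40 42 36 ∥ 71 70 31 67 6c.
Inner hash: sum = 83+70+88+64+66+54+113+112+49+103+108 = 910; mod 256 = 142 → 8e.
Outer input = (K'⊕opad) ∥ inner = 39 2c 32 2a 28 5c ∥ 8e.
Outer hash (tag): sum = 57+44+50+42+40+92+142 = 467; mod 256 = 211 → d3.

d3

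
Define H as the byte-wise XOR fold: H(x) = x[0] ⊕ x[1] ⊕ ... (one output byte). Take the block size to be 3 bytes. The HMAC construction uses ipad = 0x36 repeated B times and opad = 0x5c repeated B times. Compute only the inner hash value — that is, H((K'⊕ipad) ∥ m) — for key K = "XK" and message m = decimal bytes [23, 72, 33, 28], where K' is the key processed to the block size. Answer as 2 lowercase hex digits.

Key "XK" = 58 4b is 2 bytes ≤ B = 3; zero-pad to 3 bytes: K' = 58 4b 00.
K' ⊕ ipad = 6e 7d 36.
Inner input = 6e 7d 36 ∥ 17 48 21 1c.
Inner hash: XOR 6e⊕7d⊕36⊕17⊕48⊕21⊕1c = 47.

47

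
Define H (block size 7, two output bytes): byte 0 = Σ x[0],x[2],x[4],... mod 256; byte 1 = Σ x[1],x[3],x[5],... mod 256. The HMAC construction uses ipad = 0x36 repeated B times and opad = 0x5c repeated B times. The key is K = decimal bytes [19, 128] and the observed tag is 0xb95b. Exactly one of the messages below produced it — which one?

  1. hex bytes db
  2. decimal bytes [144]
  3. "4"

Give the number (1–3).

Key decimal bytes [19, 128] = 13 80 is 2 bytes ≤ B = 7; zero-pad to 7 bytes: K' = 13 80 00 00 00 00 00.
K' ⊕ ipad = 25 b6 36 36 36 36 36; K' ⊕ opad = 4f dc 5c 5c 5c 5c 5c.
m1: inner = H(25 b6 36 36 36 36 36 db) = c7 fd; tag = H(4f dc 5c 5c 5c 5c 5c c7 fd) = 605b
m2: inner = H(25 b6 36 36 36 36 36 90) = c7 b2; tag = H(4f dc 5c 5c 5c 5c 5c c7 b2) = 155b
m3: inner = H(25 b6 36 36 36 36 36 34) = c7 56; tag = H(4f dc 5c 5c 5c 5c 5c c7 56) = b95b ← matches

3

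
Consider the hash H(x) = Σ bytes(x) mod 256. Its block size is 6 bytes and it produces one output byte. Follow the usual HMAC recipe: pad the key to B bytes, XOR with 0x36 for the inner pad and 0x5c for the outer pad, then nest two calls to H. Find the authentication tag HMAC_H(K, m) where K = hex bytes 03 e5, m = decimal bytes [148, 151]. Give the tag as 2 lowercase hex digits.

Key hex bytes 03 e5 is 2 bytes ≤ B = 6; zero-pad to 6 bytes: K' = 03 e5 00 00 00 00.
K' ⊕ ipad = 35 d3 36 36 36 36.  K' ⊕ opad = 5f b9 5c 5c 5c 5c.
Inner input = (K'⊕ipad) ∥ m = 35 d3 36 36 36 36 ∥ 94 97.
Inner hash: sum = 53+211+54+54+54+54+148+151 = 779; mod 256 = 11 → 0b.
Outer input = (K'⊕opad) ∥ inner = 5f b9 5c 5c 5c 5c ∥ 0b.
Outer hash (tag): sum = 95+185+92+92+92+92+11 = 659; mod 256 = 147 → 93.

93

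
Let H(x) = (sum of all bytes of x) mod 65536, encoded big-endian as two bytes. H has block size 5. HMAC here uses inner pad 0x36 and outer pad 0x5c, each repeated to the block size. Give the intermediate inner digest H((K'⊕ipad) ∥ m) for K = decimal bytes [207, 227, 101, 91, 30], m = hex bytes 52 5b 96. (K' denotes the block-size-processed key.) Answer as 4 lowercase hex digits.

03f9

Key decimal bytes [207, 227, 101, 91, 30] = cf e3 65 5b 1e is exactly B = 5 bytes: K' = cf e3 65 5b 1e.
K' ⊕ ipad = f9 d5 53 6d 28.
Inner input = f9 d5 53 6d 28 ∥ 52 5b 96.
Inner hash: sum = 249+213+83+109+40+82+91+150 = 1017 → 03 f9.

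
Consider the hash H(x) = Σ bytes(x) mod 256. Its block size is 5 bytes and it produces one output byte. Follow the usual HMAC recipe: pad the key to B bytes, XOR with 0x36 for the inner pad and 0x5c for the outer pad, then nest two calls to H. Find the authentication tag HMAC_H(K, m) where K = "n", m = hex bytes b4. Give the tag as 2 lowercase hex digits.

Key "n" = 6e is 1 byte ≤ B = 5; zero-pad to 5 bytes: K' = 6e 00 00 00 00.
K' ⊕ ipad = 58 36 36 36 36.  K' ⊕ opad = 32 5c 5c 5c 5c.
Inner input = (K'⊕ipad) ∥ m = 58 36 36 36 36 ∥ b4.
Inner hash: sum = 88+54+54+54+54+180 = 484; mod 256 = 228 → e4.
Outer input = (K'⊕opad) ∥ inner = 32 5c 5c 5c 5c ∥ e4.
Outer hash (tag): sum = 50+92+92+92+92+228 = 646; mod 256 = 134 → 86.

86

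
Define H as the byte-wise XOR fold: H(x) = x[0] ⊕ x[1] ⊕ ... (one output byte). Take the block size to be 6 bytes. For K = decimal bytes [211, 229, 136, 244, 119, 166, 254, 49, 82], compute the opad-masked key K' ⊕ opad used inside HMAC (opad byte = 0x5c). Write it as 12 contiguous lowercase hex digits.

5a5c5c5c5c5c

Key decimal bytes [211, 229, 136, 244, 119, 166, 254, 49, 82] = d3 e5 88 f4 77 a6 fe 31 52 is 9 bytes > B = 6, so hash it first: H(key) = 06, then zero-pad to 6 bytes: K' = 06 00 00 00 00 00.
XOR each byte with 0x5c: 06⊕5c=5a, 00⊕5c=5c, 00⊕5c=5c, 00⊕5c=5c, 00⊕5c=5c, 00⊕5c=5c.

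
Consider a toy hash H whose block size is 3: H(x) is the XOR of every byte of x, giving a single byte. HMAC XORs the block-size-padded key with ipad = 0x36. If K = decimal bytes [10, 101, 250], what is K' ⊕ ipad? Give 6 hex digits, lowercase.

3c53cc

Key decimal bytes [10, 101, 250] = 0a 65 fa is exactly B = 3 bytes: K' = 0a 65 fa.
XOR each byte with 0x36: 0a⊕36=3c, 65⊕36=53, fa⊕36=cc.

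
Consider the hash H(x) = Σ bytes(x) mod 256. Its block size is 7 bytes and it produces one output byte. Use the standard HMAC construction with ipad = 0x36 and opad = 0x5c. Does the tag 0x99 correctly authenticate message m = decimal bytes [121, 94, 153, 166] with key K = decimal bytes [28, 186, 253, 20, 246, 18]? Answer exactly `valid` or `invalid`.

Key decimal bytes [28, 186, 253, 20, 246, 18] = 1c ba fd 14 f6 12 is 6 bytes ≤ B = 7; zero-pad to 7 bytes: K' = 1c ba fd 14 f6 12 00.
K' ⊕ ipad = 2a 8c cb 22 c0 24 36; K' ⊕ opad = 40 e6 a1 48 aa 4e 5c.
Inner hash: sum = 42+140+203+34+192+36+54+121+94+153+166 = 1235; mod 256 = 211 → d3.
Outer hash (recomputed tag): sum = 64+230+161+72+170+78+92+211 = 1078; mod 256 = 54 → 36.
Recomputed tag = 36; claimed = 99 → mismatch.

invalid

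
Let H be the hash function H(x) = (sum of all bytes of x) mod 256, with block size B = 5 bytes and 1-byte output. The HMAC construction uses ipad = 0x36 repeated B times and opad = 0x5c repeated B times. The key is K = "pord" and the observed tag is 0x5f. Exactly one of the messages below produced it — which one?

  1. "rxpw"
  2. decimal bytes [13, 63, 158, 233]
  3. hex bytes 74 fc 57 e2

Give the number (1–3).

2

Key "pord" = 70 6f 72 64 is 4 bytes ≤ B = 5; zero-pad to 5 bytes: K' = 70 6f 72 64 00.
K' ⊕ ipad = 46 59 44 52 36; K' ⊕ opad = 2c 33 2e 38 5c.
m1: inner = H(46 59 44 52 36 72 78 70 77) = 3c; tag = H(2c 33 2e 38 5c 3c) = 5d
m2: inner = H(46 59 44 52 36 0d 3f 9e e9) = 3e; tag = H(2c 33 2e 38 5c 3e) = 5f ← matches
m3: inner = H(46 59 44 52 36 74 fc 57 e2) = 14; tag = H(2c 33 2e 38 5c 14) = 35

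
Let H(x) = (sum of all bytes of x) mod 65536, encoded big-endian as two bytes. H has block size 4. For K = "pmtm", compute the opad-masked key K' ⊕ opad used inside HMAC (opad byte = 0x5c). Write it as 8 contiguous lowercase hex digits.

2c312831

Key "pmtm" = 70 6d 74 6d is exactly B = 4 bytes: K' = 70 6d 74 6d.
XOR each byte with 0x5c: 70⊕5c=2c, 6d⊕5c=31, 74⊕5c=28, 6d⊕5c=31.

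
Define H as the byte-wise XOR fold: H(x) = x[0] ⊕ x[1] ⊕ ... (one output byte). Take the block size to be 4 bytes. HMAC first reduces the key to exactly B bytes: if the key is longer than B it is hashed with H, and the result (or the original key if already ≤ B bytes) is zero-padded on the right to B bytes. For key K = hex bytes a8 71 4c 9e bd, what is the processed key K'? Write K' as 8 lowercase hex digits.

b6000000

|K| = 5 > B = 4, so first hash the key.
H(K): XOR a8⊕71⊕4c⊕9e⊕bd = b6.
Zero-pad H(K) = b6 to 4 bytes: K' = b6 00 00 00.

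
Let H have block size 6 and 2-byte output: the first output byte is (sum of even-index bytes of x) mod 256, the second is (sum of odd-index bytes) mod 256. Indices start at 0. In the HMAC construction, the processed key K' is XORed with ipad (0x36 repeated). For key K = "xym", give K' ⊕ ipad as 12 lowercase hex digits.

Key "xym" = 78 79 6d is 3 bytes ≤ B = 6; zero-pad to 6 bytes: K' = 78 79 6d 00 00 00.
XOR each byte with 0x36: 78⊕36=4e, 79⊕36=4f, 6d⊕36=5b, 00⊕36=36, 00⊕36=36, 00⊕36=36.

4e4f5b363636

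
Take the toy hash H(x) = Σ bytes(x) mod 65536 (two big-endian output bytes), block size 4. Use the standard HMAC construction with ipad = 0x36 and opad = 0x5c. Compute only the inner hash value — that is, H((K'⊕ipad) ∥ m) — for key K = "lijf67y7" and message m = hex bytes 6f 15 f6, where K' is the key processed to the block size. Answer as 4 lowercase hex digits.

Key "lijf67y7" = 6c 69 6a 66 36 37 79 37 is 8 bytes > B = 4, so hash it first: H(key) = 02 c2, then zero-pad to 4 bytes: K' = 02 c2 00 00.
K' ⊕ ipad = 34 f4 36 36.
Inner input = 34 f4 36 36 ∥ 6f 15 f6.
Inner hash: sum = 52+244+54+54+111+21+246 = 782 → 03 0e.

030e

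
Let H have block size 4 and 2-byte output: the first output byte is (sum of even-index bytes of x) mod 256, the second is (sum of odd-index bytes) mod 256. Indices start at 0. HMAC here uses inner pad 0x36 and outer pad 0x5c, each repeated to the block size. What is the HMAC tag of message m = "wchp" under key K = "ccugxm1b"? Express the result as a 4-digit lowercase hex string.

05d9

Key "ccugxm1b" = 63 63 75 67 78 6d 31 62 is 8 bytes > B = 4, so hash it first: H(key) = 81 99, then zero-pad to 4 bytes: K' = 81 99 00 00.
K' ⊕ ipad = b7 af 36 36.  K' ⊕ opad = dd c5 5c 5c.
Inner input = (K'⊕ipad) ∥ m = b7 af 36 36 ∥ 77 63 68 70.
Inner hash: even-index sum = 460 mod 256 = 204; odd-index sum = 440 mod 256 = 184 → cc b8.
Outer input = (K'⊕opad) ∥ inner = dd c5 5c 5c ∥ cc b8.
Outer hash (tag): even-index sum = 517 mod 256 = 5; odd-index sum = 473 mod 256 = 217 → 05 d9.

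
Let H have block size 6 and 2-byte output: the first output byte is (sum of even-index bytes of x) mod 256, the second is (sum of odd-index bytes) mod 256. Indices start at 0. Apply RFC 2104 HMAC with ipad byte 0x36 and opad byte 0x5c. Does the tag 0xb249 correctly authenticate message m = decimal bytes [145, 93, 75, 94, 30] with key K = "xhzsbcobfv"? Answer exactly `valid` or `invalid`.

valid

Key "xhzsbcobfv" = 78 68 7a 73 62 63 6f 62 66 76 is 10 bytes > B = 6, so hash it first: H(key) = 29 16, then zero-pad to 6 bytes: K' = 29 16 00 00 00 00.
K' ⊕ ipad = 1f 20 36 36 36 36; K' ⊕ opad = 75 4a 5c 5c 5c 5c.
Inner hash: even-index sum = 389 mod 256 = 133; odd-index sum = 327 mod 256 = 71 → 85 47.
Outer hash (recomputed tag): even-index sum = 434 mod 256 = 178; odd-index sum = 329 mod 256 = 73 → b2 49.
Recomputed tag = b249; claimed = b249 → match.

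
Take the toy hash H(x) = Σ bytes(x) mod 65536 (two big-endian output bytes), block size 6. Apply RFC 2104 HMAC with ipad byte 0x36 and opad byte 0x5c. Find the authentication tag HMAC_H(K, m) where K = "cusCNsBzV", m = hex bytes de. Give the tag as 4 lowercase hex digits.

0250

Key "cusCNsBzV" = 63 75 73 43 4e 73 42 7a 56 is 9 bytes > B = 6, so hash it first: H(key) = 03 61, then zero-pad to 6 bytes: K' = 03 61 00 00 00 00.
K' ⊕ ipad = 35 57 36 36 36 36.  K' ⊕ opad = 5f 3d 5c 5c 5c 5c.
Inner input = (K'⊕ipad) ∥ m = 35 57 36 36 36 36 ∥ de.
Inner hash: sum = 53+87+54+54+54+54+222 = 578 → 02 42.
Outer input = (K'⊕opad) ∥ inner = 5f 3d 5c 5c 5c 5c ∥ 02 42.
Outer hash (tag): sum = 95+61+92+92+92+92+2+66 = 592 → 02 50.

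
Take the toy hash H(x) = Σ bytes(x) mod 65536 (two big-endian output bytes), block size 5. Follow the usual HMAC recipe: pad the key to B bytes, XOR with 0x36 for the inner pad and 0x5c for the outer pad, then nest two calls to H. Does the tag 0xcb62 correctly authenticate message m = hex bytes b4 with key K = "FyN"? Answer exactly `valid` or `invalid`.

Key "FyN" = 46 79 4e is 3 bytes ≤ B = 5; zero-pad to 5 bytes: K' = 46 79 4e 00 00.
K' ⊕ ipad = 70 4f 78 36 36; K' ⊕ opad = 1a 25 12 5c 5c.
Inner hash: sum = 112+79+120+54+54+180 = 599 → 02 57.
Outer hash (recomputed tag): sum = 26+37+18+92+92+2+87 = 354 → 01 62.
Recomputed tag = 0162; claimed = cb62 → mismatch.

invalid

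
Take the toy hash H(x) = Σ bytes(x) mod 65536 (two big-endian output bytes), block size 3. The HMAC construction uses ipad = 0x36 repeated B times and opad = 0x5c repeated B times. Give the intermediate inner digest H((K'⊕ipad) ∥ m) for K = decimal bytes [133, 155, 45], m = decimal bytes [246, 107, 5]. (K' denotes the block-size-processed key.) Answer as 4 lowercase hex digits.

Key decimal bytes [133, 155, 45] = 85 9b 2d is exactly B = 3 bytes: K' = 85 9b 2d.
K' ⊕ ipad = b3 ad 1b.
Inner input = b3 ad 1b ∥ f6 6b 05.
Inner hash: sum = 179+173+27+246+107+5 = 737 → 02 e1.

02e1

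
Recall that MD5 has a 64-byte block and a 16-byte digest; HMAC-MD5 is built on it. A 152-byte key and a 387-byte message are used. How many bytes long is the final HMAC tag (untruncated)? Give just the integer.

The tag is one MD5 digest: 16 bytes.

16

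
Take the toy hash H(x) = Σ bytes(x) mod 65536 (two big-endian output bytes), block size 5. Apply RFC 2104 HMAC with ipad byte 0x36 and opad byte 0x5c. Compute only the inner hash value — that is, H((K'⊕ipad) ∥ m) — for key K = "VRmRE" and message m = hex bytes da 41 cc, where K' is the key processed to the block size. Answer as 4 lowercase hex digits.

Key "VRmRE" = 56 52 6d 52 45 is exactly B = 5 bytes: K' = 56 52 6d 52 45.
K' ⊕ ipad = 60 64 5b 64 73.
Inner input = 60 64 5b 64 73 ∥ da 41 cc.
Inner hash: sum = 96+100+91+100+115+218+65+204 = 989 → 03 dd.

03dd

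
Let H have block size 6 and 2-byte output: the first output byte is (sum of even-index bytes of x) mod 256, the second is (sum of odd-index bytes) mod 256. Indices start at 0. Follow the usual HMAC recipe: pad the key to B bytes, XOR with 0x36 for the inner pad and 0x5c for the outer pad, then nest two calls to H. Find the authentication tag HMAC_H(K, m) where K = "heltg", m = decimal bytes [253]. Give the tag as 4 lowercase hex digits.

Key "heltg" = 68 65 6c 74 67 is 5 bytes ≤ B = 6; zero-pad to 6 bytes: K' = 68 65 6c 74 67 00.
K' ⊕ ipad = 5e 53 5a 42 51 36.  K' ⊕ opad = 34 39 30 28 3b 5c.
Inner input = (K'⊕ipad) ∥ m = 5e 53 5a 42 51 36 ∥ fd.
Inner hash: even-index sum = 518 mod 256 = 6; odd-index sum = 203 mod 256 = 203 → 06 cb.
Outer input = (K'⊕opad) ∥ inner = 34 39 30 28 3b 5c ∥ 06 cb.
Outer hash (tag): even-index sum = 165 mod 256 = 165; odd-index sum = 392 mod 256 = 136 → a5 88.

a588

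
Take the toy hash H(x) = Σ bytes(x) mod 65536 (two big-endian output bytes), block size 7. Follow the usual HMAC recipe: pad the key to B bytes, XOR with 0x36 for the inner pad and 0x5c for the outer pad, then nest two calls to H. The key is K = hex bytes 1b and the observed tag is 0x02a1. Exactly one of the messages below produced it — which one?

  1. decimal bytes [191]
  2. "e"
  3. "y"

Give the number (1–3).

1

Key hex bytes 1b is 1 byte ≤ B = 7; zero-pad to 7 bytes: K' = 1b 00 00 00 00 00 00.
K' ⊕ ipad = 2d 36 36 36 36 36 36; K' ⊕ opad = 47 5c 5c 5c 5c 5c 5c.
m1: inner = H(2d 36 36 36 36 36 36 bf) = 02 30; tag = H(47 5c 5c 5c 5c 5c 5c 02 30) = 02a1 ← matches
m2: inner = H(2d 36 36 36 36 36 36 65) = 01 d6; tag = H(47 5c 5c 5c 5c 5c 5c 01 d6) = 0346
m3: inner = H(2d 36 36 36 36 36 36 79) = 01 ea; tag = H(47 5c 5c 5c 5c 5c 5c 01 ea) = 035a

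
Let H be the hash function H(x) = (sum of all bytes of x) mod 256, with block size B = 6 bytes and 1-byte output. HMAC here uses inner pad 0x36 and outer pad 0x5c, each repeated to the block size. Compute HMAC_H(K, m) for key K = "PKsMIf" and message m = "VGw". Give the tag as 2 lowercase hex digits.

Key "PKsMIf" = 50 4b 73 4d 49 66 is exactly B = 6 bytes: K' = 50 4b 73 4d 49 66.
K' ⊕ ipad = 66 7d 45 7b 7f 50.  K' ⊕ opad = 0c 17 2f 11 15 3a.
Inner input = (K'⊕ipad) ∥ m = 66 7d 45 7b 7f 50 ∥ 56 47 77.
Inner hash: sum = 102+125+69+123+127+80+86+71+119 = 902; mod 256 = 134 → 86.
Outer input = (K'⊕opad) ∥ inner = 0c 17 2f 11 15 3a ∥ 86.
Outer hash (tag): sum = 12+23+47+17+21+58+134 = 312; mod 256 = 56 → 38.

38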